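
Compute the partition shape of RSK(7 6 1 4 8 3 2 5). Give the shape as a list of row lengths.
[3, 2, 1, 1, 1]

Row-insert each entry into an empty tableau.

After inserting 7: P = [[7]].
After inserting 6: P = [[6], [7]].
After inserting 1: P = [[1], [6], [7]].
After inserting 4: P = [[1, 4], [6], [7]].
After inserting 8: P = [[1, 4, 8], [6], [7]].
After inserting 3: P = [[1, 3, 8], [4], [6], [7]].
After inserting 2: P = [[1, 2, 8], [3], [4], [6], [7]].
After inserting 5: P = [[1, 2, 5], [3, 8], [4], [6], [7]].

The final insertion tableau P = [[1, 2, 5], [3, 8], [4], [6], [7]] has shape [3, 2, 1, 1, 1].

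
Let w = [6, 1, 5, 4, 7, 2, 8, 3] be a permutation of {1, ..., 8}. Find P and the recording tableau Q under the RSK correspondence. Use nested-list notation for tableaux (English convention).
P = [[1, 2, 3, 8], [4, 7], [5], [6]], Q = [[1, 3, 5, 7], [2, 8], [4], [6]]

Insert each entry of the permutation into P by Schensted row insertion, recording in Q the position of each new cell.

Insert 6: appended to row 1. P = [[6]].
Insert 1: 1 bumps 6 from row 1; 6 starts row 2. P = [[1], [6]].
Insert 5: appended to row 1. P = [[1, 5], [6]].
Insert 4: 4 bumps 5 from row 1; 5 bumps 6 from row 2; 6 starts row 3. P = [[1, 4], [5], [6]].
Insert 7: appended to row 1. P = [[1, 4, 7], [5], [6]].
Insert 2: 2 bumps 4 from row 1; 4 bumps 5 from row 2; 5 bumps 6 from row 3; 6 starts row 4. P = [[1, 2, 7], [4], [5], [6]].
Insert 8: appended to row 1. P = [[1, 2, 7, 8], [4], [5], [6]].
Insert 3: 3 bumps 7 from row 1; 7 appends to row 2. P = [[1, 2, 3, 8], [4, 7], [5], [6]].

So P = [[1, 2, 3, 8], [4, 7], [5], [6]], Q = [[1, 3, 5, 7], [2, 8], [4], [6]].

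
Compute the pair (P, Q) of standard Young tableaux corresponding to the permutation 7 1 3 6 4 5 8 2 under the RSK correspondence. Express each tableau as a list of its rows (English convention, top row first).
Insert each entry of the permutation into P by Schensted row insertion, recording in Q the position of each new cell.

Insert 7: appended to row 1. P = [[7]].
Insert 1: 1 bumps 7 from row 1; 7 starts row 2. P = [[1], [7]].
Insert 3: appended to row 1. P = [[1, 3], [7]].
Insert 6: appended to row 1. P = [[1, 3, 6], [7]].
Insert 4: 4 bumps 6 from row 1; 6 bumps 7 from row 2; 7 starts row 3. P = [[1, 3, 4], [6], [7]].
Insert 5: appended to row 1. P = [[1, 3, 4, 5], [6], [7]].
Insert 8: appended to row 1. P = [[1, 3, 4, 5, 8], [6], [7]].
Insert 2: 2 bumps 3 from row 1; 3 bumps 6 from row 2; 6 bumps 7 from row 3; 7 starts row 4. P = [[1, 2, 4, 5, 8], [3], [6], [7]].

So P = [[1, 2, 4, 5, 8], [3], [6], [7]], Q = [[1, 3, 4, 6, 7], [2], [5], [8]].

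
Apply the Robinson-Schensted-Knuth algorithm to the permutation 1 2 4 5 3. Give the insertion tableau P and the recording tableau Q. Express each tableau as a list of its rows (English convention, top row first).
P = [[1, 2, 3, 5], [4]], Q = [[1, 2, 3, 4], [5]]

Insert each entry of the permutation into P by Schensted row insertion, recording in Q the position of each new cell.

Insert 1: appended to row 1. P = [[1]].
Insert 2: appended to row 1. P = [[1, 2]].
Insert 4: appended to row 1. P = [[1, 2, 4]].
Insert 5: appended to row 1. P = [[1, 2, 4, 5]].
Insert 3: 3 bumps 4 from row 1; 4 starts row 2. P = [[1, 2, 3, 5], [4]].

So P = [[1, 2, 3, 5], [4]], Q = [[1, 2, 3, 4], [5]].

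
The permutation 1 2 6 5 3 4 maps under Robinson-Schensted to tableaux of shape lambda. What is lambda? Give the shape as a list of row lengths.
[4, 1, 1]

RSK row insertion gives P = [[1, 2, 3, 4], [5], [6]], which has shape [4, 1, 1].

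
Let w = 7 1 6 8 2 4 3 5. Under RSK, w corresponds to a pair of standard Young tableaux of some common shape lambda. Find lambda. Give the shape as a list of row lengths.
Row-insert each entry into an empty tableau.

After inserting 7: P = [[7]].
After inserting 1: P = [[1], [7]].
After inserting 6: P = [[1, 6], [7]].
After inserting 8: P = [[1, 6, 8], [7]].
After inserting 2: P = [[1, 2, 8], [6], [7]].
After inserting 4: P = [[1, 2, 4], [6, 8], [7]].
After inserting 3: P = [[1, 2, 3], [4, 8], [6], [7]].
After inserting 5: P = [[1, 2, 3, 5], [4, 8], [6], [7]].

The final insertion tableau P = [[1, 2, 3, 5], [4, 8], [6], [7]] has shape [4, 2, 1, 1].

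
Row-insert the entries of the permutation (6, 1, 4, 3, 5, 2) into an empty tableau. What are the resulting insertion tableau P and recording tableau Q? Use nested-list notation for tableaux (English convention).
P = [[1, 2, 5], [3], [4], [6]], Q = [[1, 3, 5], [2], [4], [6]]

Insert each entry of the permutation into P by Schensted row insertion, recording in Q the position of each new cell.

Insert 6: appended to row 1. P = [[6]].
Insert 1: 1 bumps 6 from row 1; 6 starts row 2. P = [[1], [6]].
Insert 4: appended to row 1. P = [[1, 4], [6]].
Insert 3: 3 bumps 4 from row 1; 4 bumps 6 from row 2; 6 starts row 3. P = [[1, 3], [4], [6]].
Insert 5: appended to row 1. P = [[1, 3, 5], [4], [6]].
Insert 2: 2 bumps 3 from row 1; 3 bumps 4 from row 2; 4 bumps 6 from row 3; 6 starts row 4. P = [[1, 2, 5], [3], [4], [6]].

So P = [[1, 2, 5], [3], [4], [6]], Q = [[1, 3, 5], [2], [4], [6]].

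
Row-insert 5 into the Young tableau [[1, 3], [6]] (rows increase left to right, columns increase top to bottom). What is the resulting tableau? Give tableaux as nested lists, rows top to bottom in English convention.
5 is larger than every entry of row 1, so it is appended to row 1. The new tableau is [[1, 3, 5], [6]].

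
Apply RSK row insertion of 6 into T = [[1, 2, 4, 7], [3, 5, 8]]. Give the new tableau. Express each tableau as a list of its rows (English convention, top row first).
In row 1, 6 replaces 7 (the leftmost entry greater than 6); 7 is bumped to row 2. In row 2, 7 replaces 8 (the leftmost entry greater than 7); 8 is bumped to row 3. 8 starts a new row 3. The new tableau is [[1, 2, 4, 6], [3, 5, 7], [8]].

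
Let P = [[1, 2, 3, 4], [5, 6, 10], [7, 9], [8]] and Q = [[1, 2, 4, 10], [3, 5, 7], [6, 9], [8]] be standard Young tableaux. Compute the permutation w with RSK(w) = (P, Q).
8 9 1 10 7 5 6 2 3 4

Reverse RSK: for i = n, n-1, ..., 1, locate i in Q, remove the corresponding corner cell from P, and reverse-bump its entry up through P; the value ejected from row 1 is w(i).

So w = 8 9 1 10 7 5 6 2 3 4.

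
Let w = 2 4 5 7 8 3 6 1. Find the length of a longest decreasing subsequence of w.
3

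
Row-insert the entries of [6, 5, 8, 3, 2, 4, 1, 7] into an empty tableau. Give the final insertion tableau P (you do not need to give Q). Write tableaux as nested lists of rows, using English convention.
Insert 6: appended to row 1. P = [[6]].
Insert 5: 5 bumps 6 from row 1; 6 starts row 2. P = [[5], [6]].
Insert 8: appended to row 1. P = [[5, 8], [6]].
Insert 3: 3 bumps 5 from row 1; 5 bumps 6 from row 2; 6 starts row 3. P = [[3, 8], [5], [6]].
Insert 2: 2 bumps 3 from row 1; 3 bumps 5 from row 2; 5 bumps 6 from row 3; 6 starts row 4. P = [[2, 8], [3], [5], [6]].
Insert 4: 4 bumps 8 from row 1; 8 appends to row 2. P = [[2, 4], [3, 8], [5], [6]].
Insert 1: 1 bumps 2 from row 1; 2 bumps 3 from row 2; 3 bumps 5 from row 3; 5 bumps 6 from row 4; 6 starts row 5. P = [[1, 4], [2, 8], [3], [5], [6]].
Insert 7: appended to row 1. P = [[1, 4, 7], [2, 8], [3], [5], [6]].

So P = [[1, 4, 7], [2, 8], [3], [5], [6]].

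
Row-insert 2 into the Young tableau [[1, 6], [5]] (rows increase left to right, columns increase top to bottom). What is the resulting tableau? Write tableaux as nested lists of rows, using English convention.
In row 1, 2 replaces 6 (the leftmost entry greater than 2); 6 is bumped to row 2. 6 is appended to row 2. The new tableau is [[1, 2], [5, 6]].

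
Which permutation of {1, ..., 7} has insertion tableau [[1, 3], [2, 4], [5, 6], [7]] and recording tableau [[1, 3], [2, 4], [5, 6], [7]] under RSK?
Reverse the RSK construction: for i from n down to 1, find the cell of Q containing i, remove the entry at that cell from P, and reverse-bump it up through P; the value ejected from row 1 is w(i).

Step i=7: Q has 7 at row 4, column 1; remove 7 from row 4 of P and reverse-bump: 7 enters row 3 and ejects 6; 6 enters row 2 and ejects 4; 4 enters row 1 and ejects 3. So w(7) = 3. P is now [[1, 4], [2, 6], [5, 7]].
Step i=6: Q has 6 at row 3, column 2; remove 7 from row 3 of P and reverse-bump: 7 enters row 2 and ejects 6; 6 enters row 1 and ejects 4. So w(6) = 4. P is now [[1, 6], [2, 7], [5]].
Step i=5: Q has 5 at row 3, column 1; remove 5 from row 3 of P and reverse-bump: 5 enters row 2 and ejects 2; 2 enters row 1 and ejects 1. So w(5) = 1. P is now [[2, 6], [5, 7]].
Step i=4: Q has 4 at row 2, column 2; remove 7 from row 2 of P and reverse-bump: 7 enters row 1 and ejects 6. So w(4) = 6. P is now [[2, 7], [5]].
Step i=3: Q has 3 at row 1, column 2; remove that cell from P, ejecting 7. So w(3) = 7. P is now [[2], [5]].
Step i=2: Q has 2 at row 2, column 1; remove 5 from row 2 of P and reverse-bump: 5 enters row 1 and ejects 2. So w(2) = 2. P is now [[5]].
Step i=1: Q has 1 at row 1, column 1; remove that cell from P, ejecting 5. So w(1) = 5. P is now [].

So w = 5 2 7 6 1 4 3.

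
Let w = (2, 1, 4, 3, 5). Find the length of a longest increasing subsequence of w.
3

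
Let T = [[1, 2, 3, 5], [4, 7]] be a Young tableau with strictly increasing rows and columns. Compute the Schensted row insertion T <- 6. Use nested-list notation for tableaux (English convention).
[[1, 2, 3, 5, 6], [4, 7]]

6 is larger than every entry of row 1, so it is appended to row 1. The new tableau is [[1, 2, 3, 5, 6], [4, 7]].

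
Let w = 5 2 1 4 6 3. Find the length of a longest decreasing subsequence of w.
3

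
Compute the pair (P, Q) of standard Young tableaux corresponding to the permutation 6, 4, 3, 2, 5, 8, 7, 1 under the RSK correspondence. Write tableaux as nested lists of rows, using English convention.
P = [[1, 5, 7], [2, 8], [3], [4], [6]], Q = [[1, 5, 6], [2, 7], [3], [4], [8]]

Insert each entry of the permutation into P by Schensted row insertion, recording in Q the position of each new cell.

Insert 6: appended to row 1. P = [[6]].
Insert 4: 4 bumps 6 from row 1; 6 starts row 2. P = [[4], [6]].
Insert 3: 3 bumps 4 from row 1; 4 bumps 6 from row 2; 6 starts row 3. P = [[3], [4], [6]].
Insert 2: 2 bumps 3 from row 1; 3 bumps 4 from row 2; 4 bumps 6 from row 3; 6 starts row 4. P = [[2], [3], [4], [6]].
Insert 5: appended to row 1. P = [[2, 5], [3], [4], [6]].
Insert 8: appended to row 1. P = [[2, 5, 8], [3], [4], [6]].
Insert 7: 7 bumps 8 from row 1; 8 appends to row 2. P = [[2, 5, 7], [3, 8], [4], [6]].
Insert 1: 1 bumps 2 from row 1; 2 bumps 3 from row 2; 3 bumps 4 from row 3; 4 bumps 6 from row 4; 6 starts row 5. P = [[1, 5, 7], [2, 8], [3], [4], [6]].

So P = [[1, 5, 7], [2, 8], [3], [4], [6]], Q = [[1, 5, 6], [2, 7], [3], [4], [8]].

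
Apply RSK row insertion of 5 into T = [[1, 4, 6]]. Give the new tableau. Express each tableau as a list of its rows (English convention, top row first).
[[1, 4, 5], [6]]

In row 1, 5 replaces 6 (the leftmost entry greater than 5); 6 is bumped to row 2. 6 starts a new row 2. The new tableau is [[1, 4, 5], [6]].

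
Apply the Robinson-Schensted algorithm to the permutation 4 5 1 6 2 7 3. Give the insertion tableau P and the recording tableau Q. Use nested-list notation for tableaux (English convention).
Insert each entry of the permutation into P by Schensted row insertion, recording in Q the position of each new cell.

After inserting 4: P = [[4]].
After inserting 5: P = [[4, 5]].
After inserting 1: P = [[1, 5], [4]].
After inserting 6: P = [[1, 5, 6], [4]].
After inserting 2: P = [[1, 2, 6], [4, 5]].
After inserting 7: P = [[1, 2, 6, 7], [4, 5]].
After inserting 3: P = [[1, 2, 3, 7], [4, 5, 6]].

So P = [[1, 2, 3, 7], [4, 5, 6]], Q = [[1, 2, 4, 6], [3, 5, 7]].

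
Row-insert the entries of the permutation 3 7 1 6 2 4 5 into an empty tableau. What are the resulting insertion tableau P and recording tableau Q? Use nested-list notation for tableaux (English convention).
P = [[1, 2, 4, 5], [3, 6], [7]], Q = [[1, 2, 6, 7], [3, 4], [5]]

Insert each entry of the permutation into P by Schensted row insertion, recording in Q the position of each new cell.

Insert 3: appended to row 1. P = [[3]].
Insert 7: appended to row 1. P = [[3, 7]].
Insert 1: 1 bumps 3 from row 1; 3 starts row 2. P = [[1, 7], [3]].
Insert 6: 6 bumps 7 from row 1; 7 appends to row 2. P = [[1, 6], [3, 7]].
Insert 2: 2 bumps 6 from row 1; 6 bumps 7 from row 2; 7 starts row 3. P = [[1, 2], [3, 6], [7]].
Insert 4: appended to row 1. P = [[1, 2, 4], [3, 6], [7]].
Insert 5: appended to row 1. P = [[1, 2, 4, 5], [3, 6], [7]].

So P = [[1, 2, 4, 5], [3, 6], [7]], Q = [[1, 2, 6, 7], [3, 4], [5]].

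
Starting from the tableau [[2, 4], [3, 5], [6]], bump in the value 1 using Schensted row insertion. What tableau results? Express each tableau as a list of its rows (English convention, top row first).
In row 1, 1 replaces 2 (the leftmost entry greater than 1); 2 is bumped to row 2. In row 2, 2 replaces 3 (the leftmost entry greater than 2); 3 is bumped to row 3. In row 3, 3 replaces 6 (the leftmost entry greater than 3); 6 is bumped to row 4. 6 starts a new row 4. The new tableau is [[1, 4], [2, 5], [3], [6]].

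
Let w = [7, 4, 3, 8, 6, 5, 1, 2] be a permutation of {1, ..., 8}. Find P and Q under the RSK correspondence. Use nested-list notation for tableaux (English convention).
P = [[1, 2], [3, 5], [4, 6], [7, 8]], Q = [[1, 4], [2, 5], [3, 6], [7, 8]]

Insert each entry of the permutation into P by Schensted row insertion, recording in Q the position of each new cell.

After inserting 7: P = [[7]].
After inserting 4: P = [[4], [7]].
After inserting 3: P = [[3], [4], [7]].
After inserting 8: P = [[3, 8], [4], [7]].
After inserting 6: P = [[3, 6], [4, 8], [7]].
After inserting 5: P = [[3, 5], [4, 6], [7, 8]].
After inserting 1: P = [[1, 5], [3, 6], [4, 8], [7]].
After inserting 2: P = [[1, 2], [3, 5], [4, 6], [7, 8]].

So P = [[1, 2], [3, 5], [4, 6], [7, 8]], Q = [[1, 4], [2, 5], [3, 6], [7, 8]].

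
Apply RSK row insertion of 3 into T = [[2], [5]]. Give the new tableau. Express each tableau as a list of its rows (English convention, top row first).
[[2, 3], [5]]

3 is larger than every entry of row 1, so it is appended to row 1. The new tableau is [[2, 3], [5]].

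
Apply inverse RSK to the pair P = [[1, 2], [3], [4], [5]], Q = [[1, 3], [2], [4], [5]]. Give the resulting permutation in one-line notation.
Reverse the RSK construction: for i from n down to 1, find the cell of Q containing i, remove the entry at that cell from P, and reverse-bump it up through P; the value ejected from row 1 is w(i).

Step i=5: Q has 5 at row 4, column 1; remove 5 from row 4 of P and reverse-bump: 5 enters row 3 and ejects 4; 4 enters row 2 and ejects 3; 3 enters row 1 and ejects 2. So w(5) = 2. P is now [[1, 3], [4], [5]].
Step i=4: Q has 4 at row 3, column 1; remove 5 from row 3 of P and reverse-bump: 5 enters row 2 and ejects 4; 4 enters row 1 and ejects 3. So w(4) = 3. P is now [[1, 4], [5]].
Step i=3: Q has 3 at row 1, column 2; remove that cell from P, ejecting 4. So w(3) = 4. P is now [[1], [5]].
Step i=2: Q has 2 at row 2, column 1; remove 5 from row 2 of P and reverse-bump: 5 enters row 1 and ejects 1. So w(2) = 1. P is now [[5]].
Step i=1: Q has 1 at row 1, column 1; remove that cell from P, ejecting 5. So w(1) = 5. P is now [].

So w = 5 1 4 3 2.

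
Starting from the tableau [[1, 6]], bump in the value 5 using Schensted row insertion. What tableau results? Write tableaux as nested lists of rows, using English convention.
In row 1, 5 replaces 6 (the leftmost entry greater than 5); 6 is bumped to row 2. 6 starts a new row 2. The new tableau is [[1, 5], [6]].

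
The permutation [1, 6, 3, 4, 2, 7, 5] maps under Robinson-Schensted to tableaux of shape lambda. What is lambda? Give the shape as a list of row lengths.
Row-insert each entry into an empty tableau.

After inserting 1: P = [[1]].
After inserting 6: P = [[1, 6]].
After inserting 3: P = [[1, 3], [6]].
After inserting 4: P = [[1, 3, 4], [6]].
After inserting 2: P = [[1, 2, 4], [3], [6]].
After inserting 7: P = [[1, 2, 4, 7], [3], [6]].
After inserting 5: P = [[1, 2, 4, 5], [3, 7], [6]].

The final insertion tableau P = [[1, 2, 4, 5], [3, 7], [6]] has shape [4, 2, 1].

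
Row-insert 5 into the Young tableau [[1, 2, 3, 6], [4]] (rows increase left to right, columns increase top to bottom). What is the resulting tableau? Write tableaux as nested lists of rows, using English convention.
In row 1, 5 replaces 6 (the leftmost entry greater than 5); 6 is bumped to row 2. 6 is appended to row 2. The new tableau is [[1, 2, 3, 5], [4, 6]].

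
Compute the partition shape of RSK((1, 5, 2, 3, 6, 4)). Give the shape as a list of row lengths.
[4, 2]

Row-insert each entry into an empty tableau.

After inserting 1: P = [[1]].
After inserting 5: P = [[1, 5]].
After inserting 2: P = [[1, 2], [5]].
After inserting 3: P = [[1, 2, 3], [5]].
After inserting 6: P = [[1, 2, 3, 6], [5]].
After inserting 4: P = [[1, 2, 3, 4], [5, 6]].

The final insertion tableau P = [[1, 2, 3, 4], [5, 6]] has shape [4, 2].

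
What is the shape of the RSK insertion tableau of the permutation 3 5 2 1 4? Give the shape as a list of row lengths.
Row-insert each entry into an empty tableau.

After inserting 3: P = [[3]].
After inserting 5: P = [[3, 5]].
After inserting 2: P = [[2, 5], [3]].
After inserting 1: P = [[1, 5], [2], [3]].
After inserting 4: P = [[1, 4], [2, 5], [3]].

The final insertion tableau P = [[1, 4], [2, 5], [3]] has shape [2, 2, 1].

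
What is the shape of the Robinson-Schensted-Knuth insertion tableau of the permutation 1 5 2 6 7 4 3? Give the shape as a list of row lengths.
Row-insert each entry into an empty tableau.

After inserting 1: P = [[1]].
After inserting 5: P = [[1, 5]].
After inserting 2: P = [[1, 2], [5]].
After inserting 6: P = [[1, 2, 6], [5]].
After inserting 7: P = [[1, 2, 6, 7], [5]].
After inserting 4: P = [[1, 2, 4, 7], [5, 6]].
After inserting 3: P = [[1, 2, 3, 7], [4, 6], [5]].

The final insertion tableau P = [[1, 2, 3, 7], [4, 6], [5]] has shape [4, 2, 1].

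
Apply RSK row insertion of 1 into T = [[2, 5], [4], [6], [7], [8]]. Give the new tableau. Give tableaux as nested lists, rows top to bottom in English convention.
In row 1, 1 replaces 2 (the leftmost entry greater than 1); 2 is bumped to row 2. In row 2, 2 replaces 4 (the leftmost entry greater than 2); 4 is bumped to row 3. In row 3, 4 replaces 6 (the leftmost entry greater than 4); 6 is bumped to row 4. In row 4, 6 replaces 7 (the leftmost entry greater than 6); 7 is bumped to row 5. In row 5, 7 replaces 8 (the leftmost entry greater than 7); 8 is bumped to row 6. 8 starts a new row 6. The new tableau is [[1, 5], [2], [4], [6], [7], [8]].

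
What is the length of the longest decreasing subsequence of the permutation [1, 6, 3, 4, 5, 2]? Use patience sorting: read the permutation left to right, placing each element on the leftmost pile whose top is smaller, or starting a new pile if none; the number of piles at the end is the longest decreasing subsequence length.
3

1: new pile. tops = [1]
6: onto pile 1 (replacing 1). tops = [6]
3: new pile. tops = [6, 3]
4: onto pile 2 (replacing 3). tops = [6, 4]
5: onto pile 2 (replacing 4). tops = [6, 5]
2: new pile. tops = [6, 5, 2]

3 piles, so the longest decreasing subsequence has length 3.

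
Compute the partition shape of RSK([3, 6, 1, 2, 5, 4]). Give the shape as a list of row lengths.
[3, 2, 1]

RSK row insertion gives P = [[1, 2, 4], [3, 5], [6]], which has shape [3, 2, 1].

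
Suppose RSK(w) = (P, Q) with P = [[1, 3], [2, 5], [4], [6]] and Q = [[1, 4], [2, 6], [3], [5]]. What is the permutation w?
6 4 2 5 1 3

Reverse the RSK construction: for i from n down to 1, find the cell of Q containing i, remove the entry at that cell from P, and reverse-bump it up through P; the value ejected from row 1 is w(i).

Step i=6: Q has 6 at row 2, column 2; remove 5 from row 2 of P and reverse-bump: 5 enters row 1 and ejects 3. So w(6) = 3. P is now [[1, 5], [2], [4], [6]].
Step i=5: Q has 5 at row 4, column 1; remove 6 from row 4 of P and reverse-bump: 6 enters row 3 and ejects 4; 4 enters row 2 and ejects 2; 2 enters row 1 and ejects 1. So w(5) = 1. P is now [[2, 5], [4], [6]].
Step i=4: Q has 4 at row 1, column 2; remove that cell from P, ejecting 5. So w(4) = 5. P is now [[2], [4], [6]].
Step i=3: Q has 3 at row 3, column 1; remove 6 from row 3 of P and reverse-bump: 6 enters row 2 and ejects 4; 4 enters row 1 and ejects 2. So w(3) = 2. P is now [[4], [6]].
Step i=2: Q has 2 at row 2, column 1; remove 6 from row 2 of P and reverse-bump: 6 enters row 1 and ejects 4. So w(2) = 4. P is now [[6]].
Step i=1: Q has 1 at row 1, column 1; remove that cell from P, ejecting 6. So w(1) = 6. P is now [].

So w = 6 4 2 5 1 3.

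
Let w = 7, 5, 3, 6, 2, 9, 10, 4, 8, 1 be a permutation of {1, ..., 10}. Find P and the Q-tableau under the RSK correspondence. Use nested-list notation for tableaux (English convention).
P = [[1, 4, 8, 10], [2, 6, 9], [3], [5], [7]], Q = [[1, 4, 6, 7], [2, 8, 9], [3], [5], [10]]

Insert each entry of the permutation into P by Schensted row insertion, recording in Q the position of each new cell.

Insert 7: appended to row 1. P = [[7]].
Insert 5: 5 bumps 7 from row 1; 7 starts row 2. P = [[5], [7]].
Insert 3: 3 bumps 5 from row 1; 5 bumps 7 from row 2; 7 starts row 3. P = [[3], [5], [7]].
Insert 6: appended to row 1. P = [[3, 6], [5], [7]].
Insert 2: 2 bumps 3 from row 1; 3 bumps 5 from row 2; 5 bumps 7 from row 3; 7 starts row 4. P = [[2, 6], [3], [5], [7]].
Insert 9: appended to row 1. P = [[2, 6, 9], [3], [5], [7]].
Insert 10: appended to row 1. P = [[2, 6, 9, 10], [3], [5], [7]].
Insert 4: 4 bumps 6 from row 1; 6 appends to row 2. P = [[2, 4, 9, 10], [3, 6], [5], [7]].
Insert 8: 8 bumps 9 from row 1; 9 appends to row 2. P = [[2, 4, 8, 10], [3, 6, 9], [5], [7]].
Insert 1: 1 bumps 2 from row 1; 2 bumps 3 from row 2; 3 bumps 5 from row 3; 5 bumps 7 from row 4; 7 starts row 5. P = [[1, 4, 8, 10], [2, 6, 9], [3], [5], [7]].

So P = [[1, 4, 8, 10], [2, 6, 9], [3], [5], [7]], Q = [[1, 4, 6, 7], [2, 8, 9], [3], [5], [10]].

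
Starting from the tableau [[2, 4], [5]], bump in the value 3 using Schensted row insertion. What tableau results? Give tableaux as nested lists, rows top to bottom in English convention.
In row 1, 3 replaces 4 (the leftmost entry greater than 3); 4 is bumped to row 2. In row 2, 4 replaces 5 (the leftmost entry greater than 4); 5 is bumped to row 3. 5 starts a new row 3. The new tableau is [[2, 3], [4], [5]].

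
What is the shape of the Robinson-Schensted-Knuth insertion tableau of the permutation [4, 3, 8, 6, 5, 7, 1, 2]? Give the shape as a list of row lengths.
[3, 2, 2, 1]

RSK row insertion gives P = [[1, 2, 7], [3, 5], [4, 6], [8]], which has shape [3, 2, 2, 1].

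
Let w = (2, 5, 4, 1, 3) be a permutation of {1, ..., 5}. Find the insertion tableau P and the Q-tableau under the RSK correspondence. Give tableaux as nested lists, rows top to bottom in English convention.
Insert each entry of the permutation into P by Schensted row insertion, recording in Q the position of each new cell.

Insert 2: appended to row 1. P = [[2]].
Insert 5: appended to row 1. P = [[2, 5]].
Insert 4: 4 bumps 5 from row 1; 5 starts row 2. P = [[2, 4], [5]].
Insert 1: 1 bumps 2 from row 1; 2 bumps 5 from row 2; 5 starts row 3. P = [[1, 4], [2], [5]].
Insert 3: 3 bumps 4 from row 1; 4 appends to row 2. P = [[1, 3], [2, 4], [5]].

So P = [[1, 3], [2, 4], [5]], Q = [[1, 2], [3, 5], [4]].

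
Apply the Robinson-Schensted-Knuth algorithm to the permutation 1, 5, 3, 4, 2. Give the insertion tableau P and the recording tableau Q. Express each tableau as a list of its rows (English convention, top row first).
P = [[1, 2, 4], [3], [5]], Q = [[1, 2, 4], [3], [5]]

Insert each entry of the permutation into P by Schensted row insertion, recording in Q the position of each new cell.

Insert 1: appended to row 1. P = [[1]], Q = [[1]].
Insert 5: appended to row 1. P = [[1, 5]], Q = [[1, 2]].
Insert 3: 3 bumps 5 from row 1; 5 starts row 2. P = [[1, 3], [5]], Q = [[1, 2], [3]].
Insert 4: appended to row 1. P = [[1, 3, 4], [5]], Q = [[1, 2, 4], [3]].
Insert 2: 2 bumps 3 from row 1; 3 bumps 5 from row 2; 5 starts row 3. P = [[1, 2, 4], [3], [5]], Q = [[1, 2, 4], [3], [5]].

So P = [[1, 2, 4], [3], [5]], Q = [[1, 2, 4], [3], [5]].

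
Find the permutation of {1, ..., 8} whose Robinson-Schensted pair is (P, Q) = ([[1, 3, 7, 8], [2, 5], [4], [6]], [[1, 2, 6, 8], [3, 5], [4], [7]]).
4 6 5 2 3 7 1 8

Reverse RSK: for i = n, n-1, ..., 1, locate i in Q, remove the corresponding corner cell from P, and reverse-bump its entry up through P; the value ejected from row 1 is w(i).

So w = 4 6 5 2 3 7 1 8.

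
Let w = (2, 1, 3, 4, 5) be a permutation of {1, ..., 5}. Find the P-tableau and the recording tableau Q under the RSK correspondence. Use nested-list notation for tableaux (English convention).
Insert each entry of the permutation into P by Schensted row insertion, recording in Q the position of each new cell.

After inserting 2: P = [[2]].
After inserting 1: P = [[1], [2]].
After inserting 3: P = [[1, 3], [2]].
After inserting 4: P = [[1, 3, 4], [2]].
After inserting 5: P = [[1, 3, 4, 5], [2]].

So P = [[1, 3, 4, 5], [2]], Q = [[1, 3, 4, 5], [2]].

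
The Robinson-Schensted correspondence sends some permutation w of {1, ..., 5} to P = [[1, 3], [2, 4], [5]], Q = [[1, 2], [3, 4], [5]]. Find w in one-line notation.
2 5 1 4 3

Reverse the RSK construction: for i from n down to 1, find the cell of Q containing i, remove the entry at that cell from P, and reverse-bump it up through P; the value ejected from row 1 is w(i).

Step i=5: Q has 5 at row 3, column 1; remove 5 from row 3 of P and reverse-bump: 5 enters row 2 and ejects 4; 4 enters row 1 and ejects 3. So w(5) = 3. P is now [[1, 4], [2, 5]].
Step i=4: Q has 4 at row 2, column 2; remove 5 from row 2 of P and reverse-bump: 5 enters row 1 and ejects 4. So w(4) = 4. P is now [[1, 5], [2]].
Step i=3: Q has 3 at row 2, column 1; remove 2 from row 2 of P and reverse-bump: 2 enters row 1 and ejects 1. So w(3) = 1. P is now [[2, 5]].
Step i=2: Q has 2 at row 1, column 2; remove that cell from P, ejecting 5. So w(2) = 5. P is now [[2]].
Step i=1: Q has 1 at row 1, column 1; remove that cell from P, ejecting 2. So w(1) = 2. P is now [].

So w = 2 5 1 4 3.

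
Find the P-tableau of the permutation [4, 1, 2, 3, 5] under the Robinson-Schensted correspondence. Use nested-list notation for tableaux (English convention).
P = [[1, 2, 3, 5], [4]]

Insert 4: appended to row 1. P = [[4]].
Insert 1: 1 bumps 4 from row 1; 4 starts row 2. P = [[1], [4]].
Insert 2: appended to row 1. P = [[1, 2], [4]].
Insert 3: appended to row 1. P = [[1, 2, 3], [4]].
Insert 5: appended to row 1. P = [[1, 2, 3, 5], [4]].

So P = [[1, 2, 3, 5], [4]].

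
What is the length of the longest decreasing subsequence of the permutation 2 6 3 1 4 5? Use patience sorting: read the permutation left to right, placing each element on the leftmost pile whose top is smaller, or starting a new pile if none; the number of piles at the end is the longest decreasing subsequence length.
2: new pile. tops = [2]
6: onto pile 1 (replacing 2). tops = [6]
3: new pile. tops = [6, 3]
1: new pile. tops = [6, 3, 1]
4: onto pile 2 (replacing 3). tops = [6, 4, 1]
5: onto pile 2 (replacing 4). tops = [6, 5, 1]

3 piles, so the longest decreasing subsequence has length 3.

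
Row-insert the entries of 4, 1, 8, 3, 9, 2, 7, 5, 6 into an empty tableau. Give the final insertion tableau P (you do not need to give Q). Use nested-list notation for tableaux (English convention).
P = [[1, 2, 5, 6], [3, 7, 9], [4, 8]]

Insert 4: appended to row 1. P = [[4]].
Insert 1: 1 bumps 4 from row 1; 4 starts row 2. P = [[1], [4]].
Insert 8: appended to row 1. P = [[1, 8], [4]].
Insert 3: 3 bumps 8 from row 1; 8 appends to row 2. P = [[1, 3], [4, 8]].
Insert 9: appended to row 1. P = [[1, 3, 9], [4, 8]].
Insert 2: 2 bumps 3 from row 1; 3 bumps 4 from row 2; 4 starts row 3. P = [[1, 2, 9], [3, 8], [4]].
Insert 7: 7 bumps 9 from row 1; 9 appends to row 2. P = [[1, 2, 7], [3, 8, 9], [4]].
Insert 5: 5 bumps 7 from row 1; 7 bumps 8 from row 2; 8 appends to row 3. P = [[1, 2, 5], [3, 7, 9], [4, 8]].
Insert 6: appended to row 1. P = [[1, 2, 5, 6], [3, 7, 9], [4, 8]].

So P = [[1, 2, 5, 6], [3, 7, 9], [4, 8]].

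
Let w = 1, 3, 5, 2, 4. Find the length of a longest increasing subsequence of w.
3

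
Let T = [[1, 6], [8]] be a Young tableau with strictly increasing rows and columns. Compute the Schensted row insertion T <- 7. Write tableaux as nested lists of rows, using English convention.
7 is larger than every entry of row 1, so it is appended to row 1. The new tableau is [[1, 6, 7], [8]].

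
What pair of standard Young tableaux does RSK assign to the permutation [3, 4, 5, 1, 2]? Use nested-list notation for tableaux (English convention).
Insert each entry of the permutation into P by Schensted row insertion, recording in Q the position of each new cell.

Insert 3: appended to row 1. P = [[3]].
Insert 4: appended to row 1. P = [[3, 4]].
Insert 5: appended to row 1. P = [[3, 4, 5]].
Insert 1: 1 bumps 3 from row 1; 3 starts row 2. P = [[1, 4, 5], [3]].
Insert 2: 2 bumps 4 from row 1; 4 appends to row 2. P = [[1, 2, 5], [3, 4]].

So P = [[1, 2, 5], [3, 4]], Q = [[1, 2, 3], [4, 5]].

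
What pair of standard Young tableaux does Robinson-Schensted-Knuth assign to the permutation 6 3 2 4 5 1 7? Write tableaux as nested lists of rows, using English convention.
Insert each entry of the permutation into P by Schensted row insertion, recording in Q the position of each new cell.

Insert 6: appended to row 1. P = [[6]].
Insert 3: 3 bumps 6 from row 1; 6 starts row 2. P = [[3], [6]].
Insert 2: 2 bumps 3 from row 1; 3 bumps 6 from row 2; 6 starts row 3. P = [[2], [3], [6]].
Insert 4: appended to row 1. P = [[2, 4], [3], [6]].
Insert 5: appended to row 1. P = [[2, 4, 5], [3], [6]].
Insert 1: 1 bumps 2 from row 1; 2 bumps 3 from row 2; 3 bumps 6 from row 3; 6 starts row 4. P = [[1, 4, 5], [2], [3], [6]].
Insert 7: appended to row 1. P = [[1, 4, 5, 7], [2], [3], [6]].

So P = [[1, 4, 5, 7], [2], [3], [6]], Q = [[1, 4, 5, 7], [2], [3], [6]].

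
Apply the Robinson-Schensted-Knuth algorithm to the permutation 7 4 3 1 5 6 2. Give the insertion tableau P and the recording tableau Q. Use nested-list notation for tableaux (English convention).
P = [[1, 2, 6], [3, 5], [4], [7]], Q = [[1, 5, 6], [2, 7], [3], [4]]

Insert each entry of the permutation into P by Schensted row insertion, recording in Q the position of each new cell.

Insert 7: appended to row 1. P = [[7]], Q = [[1]].
Insert 4: 4 bumps 7 from row 1; 7 starts row 2. P = [[4], [7]], Q = [[1], [2]].
Insert 3: 3 bumps 4 from row 1; 4 bumps 7 from row 2; 7 starts row 3. P = [[3], [4], [7]], Q = [[1], [2], [3]].
Insert 1: 1 bumps 3 from row 1; 3 bumps 4 from row 2; 4 bumps 7 from row 3; 7 starts row 4. P = [[1], [3], [4], [7]], Q = [[1], [2], [3], [4]].
Insert 5: appended to row 1. P = [[1, 5], [3], [4], [7]], Q = [[1, 5], [2], [3], [4]].
Insert 6: appended to row 1. P = [[1, 5, 6], [3], [4], [7]], Q = [[1, 5, 6], [2], [3], [4]].
Insert 2: 2 bumps 5 from row 1; 5 appends to row 2. P = [[1, 2, 6], [3, 5], [4], [7]], Q = [[1, 5, 6], [2, 7], [3], [4]].

So P = [[1, 2, 6], [3, 5], [4], [7]], Q = [[1, 5, 6], [2, 7], [3], [4]].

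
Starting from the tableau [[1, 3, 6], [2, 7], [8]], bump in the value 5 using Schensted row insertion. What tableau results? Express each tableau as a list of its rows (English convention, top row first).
In row 1, 5 replaces 6 (the leftmost entry greater than 5); 6 is bumped to row 2. In row 2, 6 replaces 7 (the leftmost entry greater than 6); 7 is bumped to row 3. In row 3, 7 replaces 8 (the leftmost entry greater than 7); 8 is bumped to row 4. 8 starts a new row 4. The new tableau is [[1, 3, 5], [2, 6], [7], [8]].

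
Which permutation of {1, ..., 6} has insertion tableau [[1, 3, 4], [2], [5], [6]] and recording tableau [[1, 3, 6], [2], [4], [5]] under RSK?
Reverse RSK: for i = n, n-1, ..., 1, locate i in Q, remove the corresponding corner cell from P, and reverse-bump its entry up through P; the value ejected from row 1 is w(i).

So w = 6 2 5 3 1 4.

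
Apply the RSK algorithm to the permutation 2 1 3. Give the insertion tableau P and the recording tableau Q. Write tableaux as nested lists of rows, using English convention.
Insert each entry of the permutation into P by Schensted row insertion, recording in Q the position of each new cell.

Insert 2: appended to row 1. P = [[2]].
Insert 1: 1 bumps 2 from row 1; 2 starts row 2. P = [[1], [2]].
Insert 3: appended to row 1. P = [[1, 3], [2]].

So P = [[1, 3], [2]], Q = [[1, 3], [2]].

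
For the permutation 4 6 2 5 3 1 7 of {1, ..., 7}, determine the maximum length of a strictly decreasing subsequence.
4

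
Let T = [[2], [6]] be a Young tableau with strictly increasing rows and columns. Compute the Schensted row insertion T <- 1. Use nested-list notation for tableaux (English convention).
[[1], [2], [6]]

In row 1, 1 replaces 2 (the leftmost entry greater than 1); 2 is bumped to row 2. In row 2, 2 replaces 6 (the leftmost entry greater than 2); 6 is bumped to row 3. 6 starts a new row 3. The new tableau is [[1], [2], [6]].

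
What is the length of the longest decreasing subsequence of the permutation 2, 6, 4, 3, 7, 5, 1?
4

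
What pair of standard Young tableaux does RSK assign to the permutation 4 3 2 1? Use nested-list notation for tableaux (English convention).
Insert each entry of the permutation into P by Schensted row insertion, recording in Q the position of each new cell.

Insert 4: appended to row 1. P = [[4]].
Insert 3: 3 bumps 4 from row 1; 4 starts row 2. P = [[3], [4]].
Insert 2: 2 bumps 3 from row 1; 3 bumps 4 from row 2; 4 starts row 3. P = [[2], [3], [4]].
Insert 1: 1 bumps 2 from row 1; 2 bumps 3 from row 2; 3 bumps 4 from row 3; 4 starts row 4. P = [[1], [2], [3], [4]].

So P = [[1], [2], [3], [4]], Q = [[1], [2], [3], [4]].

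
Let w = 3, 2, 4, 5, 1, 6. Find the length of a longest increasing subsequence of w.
4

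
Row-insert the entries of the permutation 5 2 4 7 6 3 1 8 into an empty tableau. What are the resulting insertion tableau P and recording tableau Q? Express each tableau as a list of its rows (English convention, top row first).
P = [[1, 3, 6, 8], [2, 7], [4], [5]], Q = [[1, 3, 4, 8], [2, 5], [6], [7]]

Insert each entry of the permutation into P by Schensted row insertion, recording in Q the position of each new cell.

Insert 5: appended to row 1. P = [[5]].
Insert 2: 2 bumps 5 from row 1; 5 starts row 2. P = [[2], [5]].
Insert 4: appended to row 1. P = [[2, 4], [5]].
Insert 7: appended to row 1. P = [[2, 4, 7], [5]].
Insert 6: 6 bumps 7 from row 1; 7 appends to row 2. P = [[2, 4, 6], [5, 7]].
Insert 3: 3 bumps 4 from row 1; 4 bumps 5 from row 2; 5 starts row 3. P = [[2, 3, 6], [4, 7], [5]].
Insert 1: 1 bumps 2 from row 1; 2 bumps 4 from row 2; 4 bumps 5 from row 3; 5 starts row 4. P = [[1, 3, 6], [2, 7], [4], [5]].
Insert 8: appended to row 1. P = [[1, 3, 6, 8], [2, 7], [4], [5]].

So P = [[1, 3, 6, 8], [2, 7], [4], [5]], Q = [[1, 3, 4, 8], [2, 5], [6], [7]].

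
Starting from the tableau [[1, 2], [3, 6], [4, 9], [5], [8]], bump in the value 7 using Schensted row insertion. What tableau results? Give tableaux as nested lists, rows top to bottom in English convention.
7 is larger than every entry of row 1, so it is appended to row 1. The new tableau is [[1, 2, 7], [3, 6], [4, 9], [5], [8]].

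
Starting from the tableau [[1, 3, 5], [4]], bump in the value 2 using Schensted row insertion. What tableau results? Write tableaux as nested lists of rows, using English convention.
[[1, 2, 5], [3], [4]]

In row 1, 2 replaces 3 (the leftmost entry greater than 2); 3 is bumped to row 2. In row 2, 3 replaces 4 (the leftmost entry greater than 3); 4 is bumped to row 3. 4 starts a new row 3. The new tableau is [[1, 2, 5], [3], [4]].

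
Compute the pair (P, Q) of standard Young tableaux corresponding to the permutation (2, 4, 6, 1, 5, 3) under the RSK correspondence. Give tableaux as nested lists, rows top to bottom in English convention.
Insert each entry of the permutation into P by Schensted row insertion, recording in Q the position of each new cell.

After inserting 2: P = [[2]].
After inserting 4: P = [[2, 4]].
After inserting 6: P = [[2, 4, 6]].
After inserting 1: P = [[1, 4, 6], [2]].
After inserting 5: P = [[1, 4, 5], [2, 6]].
After inserting 3: P = [[1, 3, 5], [2, 4], [6]].

So P = [[1, 3, 5], [2, 4], [6]], Q = [[1, 2, 3], [4, 5], [6]].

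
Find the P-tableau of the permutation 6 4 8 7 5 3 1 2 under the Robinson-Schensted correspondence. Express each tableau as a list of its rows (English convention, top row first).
P = [[1, 2], [3, 5], [4, 7], [6], [8]]

Insert 6: appended to row 1. P = [[6]].
Insert 4: 4 bumps 6 from row 1; 6 starts row 2. P = [[4], [6]].
Insert 8: appended to row 1. P = [[4, 8], [6]].
Insert 7: 7 bumps 8 from row 1; 8 appends to row 2. P = [[4, 7], [6, 8]].
Insert 5: 5 bumps 7 from row 1; 7 bumps 8 from row 2; 8 starts row 3. P = [[4, 5], [6, 7], [8]].
Insert 3: 3 bumps 4 from row 1; 4 bumps 6 from row 2; 6 bumps 8 from row 3; 8 starts row 4. P = [[3, 5], [4, 7], [6], [8]].
Insert 1: 1 bumps 3 from row 1; 3 bumps 4 from row 2; 4 bumps 6 from row 3; 6 bumps 8 from row 4; 8 starts row 5. P = [[1, 5], [3, 7], [4], [6], [8]].
Insert 2: 2 bumps 5 from row 1; 5 bumps 7 from row 2; 7 appends to row 3. P = [[1, 2], [3, 5], [4, 7], [6], [8]].

So P = [[1, 2], [3, 5], [4, 7], [6], [8]].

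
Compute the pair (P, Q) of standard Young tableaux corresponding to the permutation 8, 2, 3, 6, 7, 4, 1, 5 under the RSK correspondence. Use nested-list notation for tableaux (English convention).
Insert each entry of the permutation into P by Schensted row insertion, recording in Q the position of each new cell.

Insert 8: appended to row 1. P = [[8]].
Insert 2: 2 bumps 8 from row 1; 8 starts row 2. P = [[2], [8]].
Insert 3: appended to row 1. P = [[2, 3], [8]].
Insert 6: appended to row 1. P = [[2, 3, 6], [8]].
Insert 7: appended to row 1. P = [[2, 3, 6, 7], [8]].
Insert 4: 4 bumps 6 from row 1; 6 bumps 8 from row 2; 8 starts row 3. P = [[2, 3, 4, 7], [6], [8]].
Insert 1: 1 bumps 2 from row 1; 2 bumps 6 from row 2; 6 bumps 8 from row 3; 8 starts row 4. P = [[1, 3, 4, 7], [2], [6], [8]].
Insert 5: 5 bumps 7 from row 1; 7 appends to row 2. P = [[1, 3, 4, 5], [2, 7], [6], [8]].

So P = [[1, 3, 4, 5], [2, 7], [6], [8]], Q = [[1, 3, 4, 5], [2, 8], [6], [7]].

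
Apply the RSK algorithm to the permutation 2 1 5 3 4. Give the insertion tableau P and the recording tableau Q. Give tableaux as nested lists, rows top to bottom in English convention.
P = [[1, 3, 4], [2, 5]], Q = [[1, 3, 5], [2, 4]]

Insert each entry of the permutation into P by Schensted row insertion, recording in Q the position of each new cell.

Insert 2: appended to row 1. P = [[2]], Q = [[1]].
Insert 1: 1 bumps 2 from row 1; 2 starts row 2. P = [[1], [2]], Q = [[1], [2]].
Insert 5: appended to row 1. P = [[1, 5], [2]], Q = [[1, 3], [2]].
Insert 3: 3 bumps 5 from row 1; 5 appends to row 2. P = [[1, 3], [2, 5]], Q = [[1, 3], [2, 4]].
Insert 4: appended to row 1. P = [[1, 3, 4], [2, 5]], Q = [[1, 3, 5], [2, 4]].

So P = [[1, 3, 4], [2, 5]], Q = [[1, 3, 5], [2, 4]].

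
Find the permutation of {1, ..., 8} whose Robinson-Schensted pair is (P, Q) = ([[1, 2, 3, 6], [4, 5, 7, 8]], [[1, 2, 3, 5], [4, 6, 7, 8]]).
4 5 7 1 8 2 3 6

Reverse the RSK construction: for i from n down to 1, find the cell of Q containing i, remove the entry at that cell from P, and reverse-bump it up through P; the value ejected from row 1 is w(i).

Step i=8: Q has 8 at row 2, column 4; remove 8 from row 2 of P and reverse-bump: 8 enters row 1 and ejects 6. So w(8) = 6. P is now [[1, 2, 3, 8], [4, 5, 7]].
Step i=7: Q has 7 at row 2, column 3; remove 7 from row 2 of P and reverse-bump: 7 enters row 1 and ejects 3. So w(7) = 3. P is now [[1, 2, 7, 8], [4, 5]].
Step i=6: Q has 6 at row 2, column 2; remove 5 from row 2 of P and reverse-bump: 5 enters row 1 and ejects 2. So w(6) = 2. P is now [[1, 5, 7, 8], [4]].
Step i=5: Q has 5 at row 1, column 4; remove that cell from P, ejecting 8. So w(5) = 8. P is now [[1, 5, 7], [4]].
Step i=4: Q has 4 at row 2, column 1; remove 4 from row 2 of P and reverse-bump: 4 enters row 1 and ejects 1. So w(4) = 1. P is now [[4, 5, 7]].
Step i=3: Q has 3 at row 1, column 3; remove that cell from P, ejecting 7. So w(3) = 7. P is now [[4, 5]].
Step i=2: Q has 2 at row 1, column 2; remove that cell from P, ejecting 5. So w(2) = 5. P is now [[4]].
Step i=1: Q has 1 at row 1, column 1; remove that cell from P, ejecting 4. So w(1) = 4. P is now [].

So w = 4 5 7 1 8 2 3 6.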